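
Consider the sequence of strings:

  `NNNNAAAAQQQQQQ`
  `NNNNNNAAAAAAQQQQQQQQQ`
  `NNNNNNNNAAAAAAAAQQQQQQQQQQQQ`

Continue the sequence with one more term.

The n-th term is 2n N's then 2n A's then 3n Q's, where the shown terms are n = 2, 3, 4.
For the next term, n = 5, so the run lengths are 10, 10, 15.

NNNNNNNNNNAAAAAAAAAAQQQQQQQQQQQQQQQ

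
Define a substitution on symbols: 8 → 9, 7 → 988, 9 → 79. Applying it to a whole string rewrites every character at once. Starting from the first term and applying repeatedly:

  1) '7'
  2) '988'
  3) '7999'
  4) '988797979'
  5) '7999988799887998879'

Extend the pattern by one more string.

φ(7999988799887998879) expands symbol-by-symbol to 988 79 79 79 79 9 9 988 79 79 9 9 988 79 79 9 9 988 79; joining the 19 pieces gives the next term.

988797979799998879799998879799998879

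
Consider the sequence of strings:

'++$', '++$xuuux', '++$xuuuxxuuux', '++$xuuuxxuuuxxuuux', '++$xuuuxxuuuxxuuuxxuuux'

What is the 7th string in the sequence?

Every step adds xuuux to the end: s(k+1) = s(k)·xuuux.
From ++$xuuuxxuuuxxuuuxxuuux, 2 further steps: ++$xuuuxxuuuxxuuuxxuuux → ++$xuuuxxuuuxxuuuxxuuuxxuuux → (answer).

++$xuuuxxuuuxxuuuxxuuuxxuuuxxuuux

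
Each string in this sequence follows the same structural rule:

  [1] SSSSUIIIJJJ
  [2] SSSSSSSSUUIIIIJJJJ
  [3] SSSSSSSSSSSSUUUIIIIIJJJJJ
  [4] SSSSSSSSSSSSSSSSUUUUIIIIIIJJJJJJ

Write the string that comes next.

Each string has the form S^{4n} U^{n} I^{n+2} J^{n+2} (n = 1, 2, …).
Setting n = 5 gives 20, 5, 7, 7 characters in each block.

SSSSSSSSSSSSSSSSSSSSUUUUUIIIIIIIJJJJJJJ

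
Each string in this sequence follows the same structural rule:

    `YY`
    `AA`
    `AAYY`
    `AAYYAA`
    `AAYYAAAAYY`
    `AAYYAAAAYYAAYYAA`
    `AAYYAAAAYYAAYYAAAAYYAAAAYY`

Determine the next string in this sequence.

Each term (from the third on) is the previous term followed by the one before it: term 3 = AA·YY = AAYY.
So term 8 is AAYYAAAAYYAAYYAAAAYYAAAAYY·AAYYAAAAYYAAYYAA.

AAYYAAAAYYAAYYAAAAYYAAAAYYAAYYAAAAYYAAYYAA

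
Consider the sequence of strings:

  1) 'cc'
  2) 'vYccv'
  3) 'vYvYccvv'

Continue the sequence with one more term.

s(k+1) = vY·s(k)·v, so each term gains vY as a prefix and v as a suffix.
Applying this once more to vYvYccvv:

vYvYvYccvvv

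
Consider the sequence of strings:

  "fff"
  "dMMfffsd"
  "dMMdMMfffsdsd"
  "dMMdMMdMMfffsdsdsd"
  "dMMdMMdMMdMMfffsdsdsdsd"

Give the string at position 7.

dMMdMMdMMdMMdMMdMMfffsdsdsdsdsdsd

Every step adds dMM to the front and sd to the end of the previous string.
From dMMdMMdMMdMMfffsdsdsdsd, 2 further steps: dMMdMMdMMdMMfffsdsdsdsd → dMMdMMdMMdMMdMMfffsdsdsdsdsd → (answer).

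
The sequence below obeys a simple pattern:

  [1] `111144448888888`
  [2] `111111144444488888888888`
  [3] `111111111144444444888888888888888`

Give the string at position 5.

111111111111111144444444444488888888888888888888888

Reading off run lengths: 1 runs 4, 7, 10; 4 runs 4, 6, 8; 8 runs 7, 11, 15 — each is linear in n (n = 1, 2, …).
For term 5, n = 5, so the run lengths are 16, 12, 23.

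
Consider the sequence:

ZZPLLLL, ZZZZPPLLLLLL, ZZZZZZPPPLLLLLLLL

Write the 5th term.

ZZZZZZZZZZPPPPPLLLLLLLLLLLL

Reading off run lengths: Z runs 2, 4, 6; P runs 1, 2, 3; L runs 4, 6, 8 — each is linear in n (n = 1, 2, …).
Setting n = 5 gives 10, 5, 12 characters in each block.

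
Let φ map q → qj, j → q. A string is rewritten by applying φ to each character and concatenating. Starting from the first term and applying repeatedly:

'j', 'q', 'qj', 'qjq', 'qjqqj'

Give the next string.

qjqqjqjq

Rewriting each symbol of qjqqj: q→qj, j→q, q→qj, q→qj, j→q, which concatenates to qj q qj qj q.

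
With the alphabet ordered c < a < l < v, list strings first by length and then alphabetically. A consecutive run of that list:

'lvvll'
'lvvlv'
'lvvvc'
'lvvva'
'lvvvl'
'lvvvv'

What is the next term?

Find the rightmost character of lvvvv below v, bump it to the next letter, and reset everything to its right to c.

vcccc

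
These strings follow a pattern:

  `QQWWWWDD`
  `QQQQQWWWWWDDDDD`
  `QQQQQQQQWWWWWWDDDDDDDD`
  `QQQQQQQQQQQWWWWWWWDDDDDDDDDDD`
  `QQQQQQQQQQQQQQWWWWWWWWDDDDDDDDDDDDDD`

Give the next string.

QQQQQQQQQQQQQQQQQWWWWWWWWWDDDDDDDDDDDDDDDDD

Term n consists of 3n-1 Q's, followed by n+3 W's, followed by 3n-1 D's (n = 1, 2, …).
Setting n = 6 gives 17, 9, 17 characters in each block.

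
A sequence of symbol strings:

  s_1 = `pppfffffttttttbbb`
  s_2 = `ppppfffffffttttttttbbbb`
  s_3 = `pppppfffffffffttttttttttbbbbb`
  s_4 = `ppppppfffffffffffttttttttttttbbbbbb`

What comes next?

pppppppfffffffffffffttttttttttttttbbbbbbb

Term n consists of n p's, followed by 2n-1 f's, followed by 2n t's, followed by n b's, where the shown terms are n = 3, 4, 5, 6.
For the next term, n = 7, so the run lengths are 7, 13, 14, 7.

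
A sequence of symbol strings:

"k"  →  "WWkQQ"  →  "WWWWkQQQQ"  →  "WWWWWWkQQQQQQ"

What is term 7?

s(k+1) = WW·s(k)·QQ, so each term gains WW as a prefix and QQ as a suffix.
From WWWWWWkQQQQQQ, 3 further steps: WWWWWWkQQQQQQ → WWWWWWWWkQQQQQQQQ → WWWWWWWWWWkQQQQQQQQQQ → (answer).

WWWWWWWWWWWWkQQQQQQQQQQQQ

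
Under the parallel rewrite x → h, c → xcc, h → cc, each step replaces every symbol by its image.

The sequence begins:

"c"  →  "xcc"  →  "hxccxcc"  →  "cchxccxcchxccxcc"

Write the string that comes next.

Rewriting the 16 symbols of cchxccxcchxccxcc one by one yields xcc xcc cc h xcc xcc h xcc xcc cc h xcc xcc h xcc xcc; concatenated:

xccxcccchxccxcchxccxcccchxccxcchxccxcc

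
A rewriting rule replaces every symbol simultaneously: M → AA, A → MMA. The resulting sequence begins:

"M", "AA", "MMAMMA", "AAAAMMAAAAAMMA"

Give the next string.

Applying the rule to each of the 14 symbols of AAAAMMAAAAAMMA gives the pieces MMA MMA MMA MMA AA AA MMA MMA MMA MMA MMA AA AA MMA, which concatenate to the answer.

MMAMMAMMAMMAAAAAMMAMMAMMAMMAMMAAAAAMMA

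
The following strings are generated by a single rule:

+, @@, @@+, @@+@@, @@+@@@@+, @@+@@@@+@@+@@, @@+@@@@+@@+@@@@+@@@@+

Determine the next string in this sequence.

From term 3 onward, concatenate the last term with the second-to-last: @@·+ = @@+, @@+·@@ = @@+@@, …
So term 8 is @@+@@@@+@@+@@@@+@@@@+·@@+@@@@+@@+@@.

@@+@@@@+@@+@@@@+@@@@+@@+@@@@+@@+@@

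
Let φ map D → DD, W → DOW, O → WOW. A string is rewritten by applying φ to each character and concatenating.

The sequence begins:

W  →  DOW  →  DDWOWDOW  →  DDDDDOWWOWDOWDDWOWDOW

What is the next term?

DDDDDDDDDDWOWDOWDOWWOWDOWDDWOWDOWDDDDDOWWOWDOWDDWOWDOW

Replace each of the 21 characters of DDDDDOWWOWDOWDDWOWDOW in place — DD DD DD DD DD WOW DOW DOW WOW DOW DD WOW DOW DD DD DOW WOW DOW DD WOW DOW — and concatenate.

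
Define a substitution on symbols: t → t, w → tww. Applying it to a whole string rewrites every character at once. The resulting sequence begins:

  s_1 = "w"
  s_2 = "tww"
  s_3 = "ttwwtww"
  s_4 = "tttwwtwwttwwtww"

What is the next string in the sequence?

Replace each of the 15 characters of tttwwtwwttwwtww in place — t t t tww tww t tww tww t t tww tww t tww tww — and concatenate.

ttttwwtwwttwwtwwtttwwtwwttwwtww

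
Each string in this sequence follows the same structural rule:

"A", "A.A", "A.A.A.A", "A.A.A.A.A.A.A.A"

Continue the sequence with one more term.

A.A.A.A.A.A.A.A.A.A.A.A.A.A.A.A

s(k+1) = s(k)·.·s(k) — each term doubles the last with '.' between the halves.
One more doubling of A.A.A.A.A.A.A.A gives the answer.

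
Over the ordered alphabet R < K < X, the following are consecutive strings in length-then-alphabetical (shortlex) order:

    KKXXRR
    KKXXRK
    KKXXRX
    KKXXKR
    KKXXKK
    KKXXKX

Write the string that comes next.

KKXXXR

Treat KKXXKX as a base-3 numeral over the given alphabet and add one, carrying through any trailing X's.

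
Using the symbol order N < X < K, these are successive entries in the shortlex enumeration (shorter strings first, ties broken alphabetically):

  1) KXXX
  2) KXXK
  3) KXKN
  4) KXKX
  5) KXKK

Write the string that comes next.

Find the rightmost character of KXKK below K, bump it to the next letter, and reset everything to its right to N.

KKNN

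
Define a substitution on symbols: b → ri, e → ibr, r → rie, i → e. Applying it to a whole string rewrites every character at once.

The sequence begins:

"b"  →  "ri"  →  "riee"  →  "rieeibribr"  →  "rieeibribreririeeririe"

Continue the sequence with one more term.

rieeibribreririeeririeibrrieerieeibribrrieerieeibr

φ(rieeibribreririeeririe) expands symbol-by-symbol to rie e ibr ibr e ri rie e ri rie ibr rie e rie e ibr ibr rie e rie e ibr; joining the 22 pieces gives the next term.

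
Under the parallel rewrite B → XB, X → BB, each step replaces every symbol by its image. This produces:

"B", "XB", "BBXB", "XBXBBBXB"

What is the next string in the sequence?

BBXBBBXBXBXBBBXB

Apply φ to XBXBBBXB symbol by symbol: X→BB, B→XB, X→BB, B→XB, B→XB, B→XB, X→BB, B→XB; joined: BB XB BB XB XB XB BB XB.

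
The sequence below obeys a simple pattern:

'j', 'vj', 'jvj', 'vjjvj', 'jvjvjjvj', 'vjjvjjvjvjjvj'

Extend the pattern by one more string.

jvjvjjvjvjjvjjvjvjjvj

Each term (from the third on) is the two preceding terms concatenated in order: term 3 = j·vj = jvj.
The next term joins jvjvjjvj and vjjvjjvjvjjvj.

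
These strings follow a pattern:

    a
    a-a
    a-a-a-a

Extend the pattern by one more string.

a-a-a-a-a-a-a-a

Every step duplicates the string with '-' between the halves.
One more doubling of a-a-a-a gives the answer.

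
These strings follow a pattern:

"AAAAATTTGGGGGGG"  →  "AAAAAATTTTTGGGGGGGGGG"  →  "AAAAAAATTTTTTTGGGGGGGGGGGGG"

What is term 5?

AAAAAAAAATTTTTTTTTTTGGGGGGGGGGGGGGGGGGG

Reading off run lengths: A runs 5, 6, 7; T runs 3, 5, 7; G runs 7, 10, 13 — each is linear in n, where the shown terms are n = 2, 3, 4.
Setting n = 6 gives 9, 11, 19 characters in each block.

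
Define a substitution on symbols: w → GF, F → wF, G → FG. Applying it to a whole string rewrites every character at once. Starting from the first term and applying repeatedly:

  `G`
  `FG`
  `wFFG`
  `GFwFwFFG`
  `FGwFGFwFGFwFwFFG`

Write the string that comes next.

φ(FGwFGFwFGFwFwFFG) expands symbol-by-symbol to wF FG GF wF FG wF GF wF FG wF GF wF GF wF wF FG; joining the 16 pieces gives the next term.

wFFGGFwFFGwFGFwFFGwFGFwFGFwFwFFG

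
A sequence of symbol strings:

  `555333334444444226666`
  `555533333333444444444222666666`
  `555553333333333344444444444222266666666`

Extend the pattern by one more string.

555555333333333333334444444444444222226666666666

Reading off run lengths: 5 runs 3, 4, 5; 3 runs 5, 8, 11; 4 runs 7, 9, 11; 2 runs 2, 3, 4; 6 runs 4, 6, 8 — each is linear in n, where the shown terms are n = 2, 3, 4.
Setting n = 5 gives 6, 14, 13, 5, 10 characters in each block.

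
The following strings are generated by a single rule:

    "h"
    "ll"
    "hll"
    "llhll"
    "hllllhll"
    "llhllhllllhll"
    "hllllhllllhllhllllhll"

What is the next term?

Each term (from the third on) is the two preceding terms concatenated in order: term 3 = h·ll = hll.
The next term joins llhllhllllhll and hllllhllllhllhllllhll.

llhllhllllhllhllllhllllhllhllllhll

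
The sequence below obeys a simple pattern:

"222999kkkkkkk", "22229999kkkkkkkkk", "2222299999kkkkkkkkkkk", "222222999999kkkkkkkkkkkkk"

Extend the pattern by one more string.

The n-th term is n 2's then n 9's then 2n+1 k's, where the shown terms are n = 3, 4, 5, 6.
Setting n = 7 gives 7, 7, 15 characters in each block.

22222229999999kkkkkkkkkkkkkkk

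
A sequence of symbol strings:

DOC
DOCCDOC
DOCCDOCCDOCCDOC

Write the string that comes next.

Each string is two copies of the previous one joined by 'C'.
Doubling DOCCDOCCDOCCDOC with 'C' between the halves:

DOCCDOCCDOCCDOCCDOCCDOCCDOCCDOC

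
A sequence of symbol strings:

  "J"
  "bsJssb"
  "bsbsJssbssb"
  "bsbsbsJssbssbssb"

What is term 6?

Each term wraps the previous one in bs on the left and ssb on the right.
From bsbsbsJssbssbssb, 2 further steps: bsbsbsJssbssbssb → bsbsbsbsJssbssbssbssb → (answer).

bsbsbsbsbsJssbssbssbssbssb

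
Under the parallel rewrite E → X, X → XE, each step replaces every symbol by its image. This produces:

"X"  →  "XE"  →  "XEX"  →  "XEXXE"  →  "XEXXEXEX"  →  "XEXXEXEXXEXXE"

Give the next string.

Applying the rule to each of the 13 symbols of XEXXEXEXXEXXE gives the pieces XE X XE XE X XE X XE XE X XE XE X, which concatenate to the answer.

XEXXEXEXXEXXEXEXXEXEX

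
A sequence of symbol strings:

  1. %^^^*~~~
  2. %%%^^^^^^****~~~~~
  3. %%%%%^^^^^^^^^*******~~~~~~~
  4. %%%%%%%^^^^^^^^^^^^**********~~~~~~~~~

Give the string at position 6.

%%%%%%%%%%%^^^^^^^^^^^^^^^^^^****************~~~~~~~~~~~~~

Each string has the form %^{2n-1} ^^{3n} *^{3n-2} ~^{2n+1} (n = 1, 2, …).
At n = 6 the blocks have lengths 11, 18, 16, 13.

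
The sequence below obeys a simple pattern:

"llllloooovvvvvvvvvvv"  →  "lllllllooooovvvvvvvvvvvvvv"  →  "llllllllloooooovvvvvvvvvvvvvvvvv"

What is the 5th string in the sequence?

llllllllllllloooooooovvvvvvvvvvvvvvvvvvvvvvv

Each string has the form l^{2n-1} o^{n+1} v^{3n+2}, where the shown terms are n = 3, 4, 5.
Setting n = 7 gives 13, 8, 23 characters in each block.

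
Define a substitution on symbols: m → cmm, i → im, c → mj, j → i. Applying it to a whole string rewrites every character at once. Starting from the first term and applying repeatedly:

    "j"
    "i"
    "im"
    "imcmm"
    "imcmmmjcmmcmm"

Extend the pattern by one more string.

Rewriting the 13 symbols of imcmmmjcmmcmm one by one yields im cmm mj cmm cmm cmm i mj cmm cmm mj cmm cmm; concatenated:

imcmmmjcmmcmmcmmimjcmmcmmmjcmmcmm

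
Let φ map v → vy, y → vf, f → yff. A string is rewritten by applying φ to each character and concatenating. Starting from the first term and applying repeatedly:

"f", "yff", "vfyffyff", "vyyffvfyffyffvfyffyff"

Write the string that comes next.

Rewriting the 21 symbols of vyyffvfyffyffvfyffyff one by one yields vy vf vf yff yff vy yff vf yff yff vf yff yff vy yff vf yff yff vf yff yff; concatenated:

vyvfvfyffyffvyyffvfyffyffvfyffyffvyyffvfyffyffvfyffyff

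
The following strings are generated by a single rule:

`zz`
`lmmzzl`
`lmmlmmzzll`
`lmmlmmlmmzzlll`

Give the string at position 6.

lmmlmmlmmlmmlmmzzlllll

s(k+1) = lmm·s(k)·l, so each term gains lmm as a prefix and l as a suffix.
From lmmlmmlmmzzlll, 2 further steps: lmmlmmlmmzzlll → lmmlmmlmmlmmzzllll → (answer).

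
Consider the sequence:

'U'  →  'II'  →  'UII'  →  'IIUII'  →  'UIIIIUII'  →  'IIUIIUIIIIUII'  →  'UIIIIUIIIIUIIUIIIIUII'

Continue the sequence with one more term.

From term 3 onward, concatenate the second-to-last term with the last: U·II = UII, II·UII = IIUII, …
The next term joins IIUIIUIIIIUII and UIIIIUIIIIUIIUIIIIUII.

IIUIIUIIIIUIIUIIIIUIIIIUIIUIIIIUII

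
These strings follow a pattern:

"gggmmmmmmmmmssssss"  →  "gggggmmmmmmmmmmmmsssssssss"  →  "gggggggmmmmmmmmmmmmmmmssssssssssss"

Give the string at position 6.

gggggggggggggmmmmmmmmmmmmmmmmmmmmmmmmsssssssssssssssssssss

The n-th term is 2n-1 g's then 3n+3 m's then 3n s's, where the shown terms are n = 2, 3, 4.
At n = 7 the blocks have lengths 13, 24, 21.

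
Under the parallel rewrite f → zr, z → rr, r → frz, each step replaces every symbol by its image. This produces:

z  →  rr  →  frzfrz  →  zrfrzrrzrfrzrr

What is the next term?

φ(zrfrzrrzrfrzrr) expands symbol-by-symbol to rr frz zr frz rr frz frz rr frz zr frz rr frz frz; joining the 14 pieces gives the next term.

rrfrzzrfrzrrfrzfrzrrfrzzrfrzrrfrzfrz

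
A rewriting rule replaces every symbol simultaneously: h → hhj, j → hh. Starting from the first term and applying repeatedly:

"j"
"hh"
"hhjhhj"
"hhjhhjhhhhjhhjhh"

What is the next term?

Rewriting the 16 symbols of hhjhhjhhhhjhhjhh one by one yields hhj hhj hh hhj hhj hh hhj hhj hhj hhj hh hhj hhj hh hhj hhj; concatenated:

hhjhhjhhhhjhhjhhhhjhhjhhjhhjhhhhjhhjhhhhjhhj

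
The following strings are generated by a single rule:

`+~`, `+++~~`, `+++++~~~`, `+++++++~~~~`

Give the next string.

+++++++++~~~~~

Term n consists of 2n-1 +'s, followed by n ~'s (n = 1, 2, …).
Setting n = 5 gives 9, 5 characters in each block.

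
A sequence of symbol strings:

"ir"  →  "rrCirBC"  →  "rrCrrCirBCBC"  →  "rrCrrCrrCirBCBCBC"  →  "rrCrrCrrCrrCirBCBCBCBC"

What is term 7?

rrCrrCrrCrrCrrCrrCirBCBCBCBCBCBC

s(k+1) = rrC·s(k)·BC, so each term gains rrC as a prefix and BC as a suffix.
From rrCrrCrrCrrCirBCBCBCBC, 2 further steps: rrCrrCrrCrrCirBCBCBCBC → rrCrrCrrCrrCrrCirBCBCBCBCBC → (answer).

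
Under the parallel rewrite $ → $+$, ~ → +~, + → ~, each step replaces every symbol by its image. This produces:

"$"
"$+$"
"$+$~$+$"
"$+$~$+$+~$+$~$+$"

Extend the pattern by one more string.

φ($+$~$+$+~$+$~$+$) expands symbol-by-symbol to $+$ ~ $+$ +~ $+$ ~ $+$ ~ +~ $+$ ~ $+$ +~ $+$ ~ $+$; joining the 16 pieces gives the next term.

$+$~$+$+~$+$~$+$~+~$+$~$+$+~$+$~$+$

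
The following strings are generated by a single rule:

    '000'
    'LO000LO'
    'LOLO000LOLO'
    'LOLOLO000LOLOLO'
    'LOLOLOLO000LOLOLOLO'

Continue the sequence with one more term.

s(k+1) = LO·s(k)·LO, so each term gains LO as a prefix and LO as a suffix.
Applying this once more to LOLOLOLO000LOLOLOLO:

LOLOLOLOLO000LOLOLOLOLO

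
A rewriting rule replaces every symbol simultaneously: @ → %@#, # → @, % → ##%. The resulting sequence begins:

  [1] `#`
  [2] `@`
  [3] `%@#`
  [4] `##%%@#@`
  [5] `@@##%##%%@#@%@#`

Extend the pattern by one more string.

Applying the rule to each of the 15 symbols of @@##%##%%@#@%@# gives the pieces %@# %@# @ @ ##% @ @ ##% ##% %@# @ %@# ##% %@# @, which concatenate to the answer.

%@#%@#@@##%@@##%##%%@#@%@###%%@#@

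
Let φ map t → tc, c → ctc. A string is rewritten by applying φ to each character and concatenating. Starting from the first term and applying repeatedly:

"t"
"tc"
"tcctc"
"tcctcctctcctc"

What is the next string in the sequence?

tcctcctctcctcctctcctctcctcctctcctc

Applying the rule to each of the 13 symbols of tcctcctctcctc gives the pieces tc ctc ctc tc ctc ctc tc ctc tc ctc ctc tc ctc, which concatenate to the answer.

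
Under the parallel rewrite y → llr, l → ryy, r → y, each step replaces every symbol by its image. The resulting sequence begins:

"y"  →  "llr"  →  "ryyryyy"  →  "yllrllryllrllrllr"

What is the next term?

Rewriting the 17 symbols of yllrllryllrllrllr one by one yields llr ryy ryy y ryy ryy y llr ryy ryy y ryy ryy y ryy ryy y; concatenated:

llrryyryyyryyryyyllrryyryyyryyryyyryyryyy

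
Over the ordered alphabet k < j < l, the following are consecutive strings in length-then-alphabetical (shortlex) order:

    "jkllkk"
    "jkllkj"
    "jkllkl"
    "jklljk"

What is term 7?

Stepping forward 3 times from jklljk: jklljk → jklljj → jklljl, then the target.

jklllk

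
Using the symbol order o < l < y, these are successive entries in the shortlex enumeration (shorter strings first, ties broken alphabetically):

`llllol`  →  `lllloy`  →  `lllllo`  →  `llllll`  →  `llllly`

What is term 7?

llllyl

Advancing 2 positions from llllly through llllly → llllyo reaches term 7.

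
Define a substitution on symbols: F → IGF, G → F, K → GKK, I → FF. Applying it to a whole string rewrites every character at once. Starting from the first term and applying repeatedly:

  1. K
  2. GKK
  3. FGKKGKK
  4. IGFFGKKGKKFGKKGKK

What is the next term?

FFFIGFIGFFGKKGKKFGKKGKKIGFFGKKGKKFGKKGKK

φ(IGFFGKKGKKFGKKGKK) expands symbol-by-symbol to FF F IGF IGF F GKK GKK F GKK GKK IGF F GKK GKK F GKK GKK; joining the 17 pieces gives the next term.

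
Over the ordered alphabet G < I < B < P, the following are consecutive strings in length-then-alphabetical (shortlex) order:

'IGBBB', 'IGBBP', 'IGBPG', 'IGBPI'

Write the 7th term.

IGPGG

Advancing 3 positions from IGBPI through IGBPI → IGBPB → IGBPP reaches term 7.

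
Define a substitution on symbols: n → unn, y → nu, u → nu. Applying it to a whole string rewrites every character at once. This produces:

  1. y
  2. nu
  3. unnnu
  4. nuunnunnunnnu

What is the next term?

unnnunuunnunnnuunnunnnuunnunnunnnu

Replace each of the 13 characters of nuunnunnunnnu in place — unn nu nu unn unn nu unn unn nu unn unn unn nu — and concatenate.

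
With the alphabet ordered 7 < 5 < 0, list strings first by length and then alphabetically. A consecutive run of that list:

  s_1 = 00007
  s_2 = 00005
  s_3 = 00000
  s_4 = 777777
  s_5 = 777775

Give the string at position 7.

777757

Stepping forward 2 times from 777775: 777775 → 777770, then the target.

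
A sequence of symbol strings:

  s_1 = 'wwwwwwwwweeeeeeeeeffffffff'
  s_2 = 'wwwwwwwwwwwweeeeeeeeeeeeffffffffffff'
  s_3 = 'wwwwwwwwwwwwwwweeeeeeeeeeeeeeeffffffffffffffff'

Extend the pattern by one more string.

Term n consists of 3n+3 w's, followed by 3n+3 e's, followed by 4n f's, where the shown terms are n = 2, 3, 4.
For the next term, n = 5, so the run lengths are 18, 18, 20.

wwwwwwwwwwwwwwwwwweeeeeeeeeeeeeeeeeeffffffffffffffffffff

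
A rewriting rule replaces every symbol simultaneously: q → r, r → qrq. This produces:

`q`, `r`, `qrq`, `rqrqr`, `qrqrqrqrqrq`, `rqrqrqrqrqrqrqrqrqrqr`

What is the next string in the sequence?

Replace each of the 21 characters of rqrqrqrqrqrqrqrqrqrqr in place — qrq r qrq r qrq r qrq r qrq r qrq r qrq r qrq r qrq r qrq r qrq — and concatenate.

qrqrqrqrqrqrqrqrqrqrqrqrqrqrqrqrqrqrqrqrqrq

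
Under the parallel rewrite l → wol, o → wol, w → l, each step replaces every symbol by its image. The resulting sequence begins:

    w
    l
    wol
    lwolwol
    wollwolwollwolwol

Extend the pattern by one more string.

Rewriting the 17 symbols of wollwolwollwolwol one by one yields l wol wol wol l wol wol l wol wol wol l wol wol l wol wol; concatenated:

lwolwolwollwolwollwolwolwollwolwollwolwol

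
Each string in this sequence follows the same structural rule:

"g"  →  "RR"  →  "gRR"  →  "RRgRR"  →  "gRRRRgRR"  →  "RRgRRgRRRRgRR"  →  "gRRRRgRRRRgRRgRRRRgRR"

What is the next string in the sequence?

This is a Fibonacci-style word recurrence s(k) = s(k−2)·s(k−1): e.g. g·RR = gRR.
The next term joins RRgRRgRRRRgRR and gRRRRgRRRRgRRgRRRRgRR.

RRgRRgRRRRgRRgRRRRgRRRRgRRgRRRRgRR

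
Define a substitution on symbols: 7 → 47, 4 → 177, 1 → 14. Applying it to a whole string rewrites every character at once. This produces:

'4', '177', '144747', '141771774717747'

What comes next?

141771447471447471774714474717747

Replace each of the 15 characters of 141771774717747 in place — 14 177 14 47 47 14 47 47 177 47 14 47 47 177 47 — and concatenate.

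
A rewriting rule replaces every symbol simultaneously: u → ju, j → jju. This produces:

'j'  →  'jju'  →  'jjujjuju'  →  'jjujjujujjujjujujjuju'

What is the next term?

jjujjujujjujjujujjujujjujjujujjujjujujjujujjujjujujjuju

φ(jjujjujujjujjujujjuju) expands symbol-by-symbol to jju jju ju jju jju ju jju ju jju jju ju jju jju ju jju ju jju jju ju jju ju; joining the 21 pieces gives the next term.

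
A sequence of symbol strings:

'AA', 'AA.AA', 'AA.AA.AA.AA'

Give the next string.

Every step duplicates the string with '.' between the halves.
Doubling AA.AA.AA.AA with '.' between the halves:

AA.AA.AA.AA.AA.AA.AA.AA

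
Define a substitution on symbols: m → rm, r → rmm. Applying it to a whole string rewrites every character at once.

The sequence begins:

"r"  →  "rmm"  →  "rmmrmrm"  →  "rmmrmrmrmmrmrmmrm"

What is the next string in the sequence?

Rewriting the 17 symbols of rmmrmrmrmmrmrmmrm one by one yields rmm rm rm rmm rm rmm rm rmm rm rm rmm rm rmm rm rm rmm rm; concatenated:

rmmrmrmrmmrmrmmrmrmmrmrmrmmrmrmmrmrmrmmrm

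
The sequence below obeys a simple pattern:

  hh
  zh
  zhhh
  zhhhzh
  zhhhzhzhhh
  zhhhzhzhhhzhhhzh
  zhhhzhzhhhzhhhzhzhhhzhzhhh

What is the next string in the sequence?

Each term (from the third on) is the previous term followed by the one before it: term 3 = zh·hh = zhhh.
The next term joins zhhhzhzhhhzhhhzhzhhhzhzhhh and zhhhzhzhhhzhhhzh.

zhhhzhzhhhzhhhzhzhhhzhzhhhzhhhzhzhhhzhhhzh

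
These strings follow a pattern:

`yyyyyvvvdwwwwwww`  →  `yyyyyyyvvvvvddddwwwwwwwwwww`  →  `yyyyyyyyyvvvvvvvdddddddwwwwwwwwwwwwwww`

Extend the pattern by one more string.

yyyyyyyyyyyvvvvvvvvvddddddddddwwwwwwwwwwwwwwwwwww

The n-th term is 2n+3 y's then 2n+1 v's then 3n-2 d's then 4n+3 w's (n = 1, 2, …).
For the next term, n = 4, so the run lengths are 11, 9, 10, 19.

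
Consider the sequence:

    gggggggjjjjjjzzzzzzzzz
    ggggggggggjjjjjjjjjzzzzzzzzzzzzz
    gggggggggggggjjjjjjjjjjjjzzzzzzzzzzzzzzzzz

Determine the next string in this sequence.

ggggggggggggggggjjjjjjjjjjjjjjjzzzzzzzzzzzzzzzzzzzzz

Reading off run lengths: g runs 7, 10, 13; j runs 6, 9, 12; z runs 9, 13, 17 — each is linear in n, where the shown terms are n = 2, 3, 4.
Setting n = 5 gives 16, 15, 21 characters in each block.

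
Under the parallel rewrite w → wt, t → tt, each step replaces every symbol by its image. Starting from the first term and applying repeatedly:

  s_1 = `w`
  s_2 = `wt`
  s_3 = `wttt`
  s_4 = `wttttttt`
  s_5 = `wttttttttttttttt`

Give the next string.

Rewriting the 16 symbols of wttttttttttttttt one by one yields wt tt tt tt tt tt tt tt tt tt tt tt tt tt tt tt; concatenated:

wttttttttttttttttttttttttttttttt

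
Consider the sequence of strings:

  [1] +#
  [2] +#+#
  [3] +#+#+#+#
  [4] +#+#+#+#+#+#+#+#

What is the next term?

+#+#+#+#+#+#+#+#+#+#+#+#+#+#+#+#

Each string is two copies of the previous one concatenated.
So the next term is two copies of +#+#+#+#+#+#+#+#.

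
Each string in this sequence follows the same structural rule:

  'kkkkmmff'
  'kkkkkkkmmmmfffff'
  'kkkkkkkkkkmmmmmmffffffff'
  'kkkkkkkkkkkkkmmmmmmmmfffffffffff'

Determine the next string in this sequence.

Reading off run lengths: k runs 4, 7, 10, 13; m runs 2, 4, 6, 8; f runs 2, 5, 8, 11 — each is linear in n (n = 1, 2, …).
For the next term, n = 5, so the run lengths are 16, 10, 14.

kkkkkkkkkkkkkkkkmmmmmmmmmmffffffffffffff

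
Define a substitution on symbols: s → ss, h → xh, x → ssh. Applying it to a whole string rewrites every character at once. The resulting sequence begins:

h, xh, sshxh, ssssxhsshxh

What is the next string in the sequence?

sssssssssshxhssssxhsshxh

Apply φ to ssssxhsshxh symbol by symbol: s→ss, s→ss, s→ss, s→ss, x→ssh, h→xh, s→ss, s→ss, h→xh, x→ssh, h→xh; joined: ss ss ss ss ssh xh ss ss xh ssh xh.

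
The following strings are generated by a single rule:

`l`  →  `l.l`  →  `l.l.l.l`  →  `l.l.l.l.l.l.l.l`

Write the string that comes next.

l.l.l.l.l.l.l.l.l.l.l.l.l.l.l.l

Every step duplicates the string with '.' between the halves.
So the next term is two copies of l.l.l.l.l.l.l.l with '.' between the halves.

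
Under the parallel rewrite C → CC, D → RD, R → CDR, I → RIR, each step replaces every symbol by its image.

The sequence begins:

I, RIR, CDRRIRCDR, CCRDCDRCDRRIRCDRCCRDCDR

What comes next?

CCCCCDRRDCCRDCDRCCRDCDRCDRRIRCDRCCRDCDRCCCCCDRRDCCRDCDR

φ(CCRDCDRCDRRIRCDRCCRDCDR) expands symbol-by-symbol to CC CC CDR RD CC RD CDR CC RD CDR CDR RIR CDR CC RD CDR CC CC CDR RD CC RD CDR; joining the 23 pieces gives the next term.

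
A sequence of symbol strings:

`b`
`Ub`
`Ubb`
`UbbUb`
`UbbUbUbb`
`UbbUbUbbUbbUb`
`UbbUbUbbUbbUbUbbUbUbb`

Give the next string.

UbbUbUbbUbbUbUbbUbUbbUbbUbUbbUbbUb

This is a Fibonacci-style word recurrence s(k) = s(k−1)·s(k−2): e.g. Ub·b = Ubb.
Continuing: UbbUbUbbUbbUbUbbUbUbb · UbbUbUbbUbbUb gives term 8.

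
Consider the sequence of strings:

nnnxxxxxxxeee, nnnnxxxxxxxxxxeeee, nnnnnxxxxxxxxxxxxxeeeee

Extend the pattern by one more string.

nnnnnnxxxxxxxxxxxxxxxxeeeeee

Reading off run lengths: n runs 3, 4, 5; x runs 7, 10, 13; e runs 3, 4, 5 — each is linear in n, where the shown terms are n = 2, 3, 4.
At n = 5 the blocks have lengths 6, 16, 6.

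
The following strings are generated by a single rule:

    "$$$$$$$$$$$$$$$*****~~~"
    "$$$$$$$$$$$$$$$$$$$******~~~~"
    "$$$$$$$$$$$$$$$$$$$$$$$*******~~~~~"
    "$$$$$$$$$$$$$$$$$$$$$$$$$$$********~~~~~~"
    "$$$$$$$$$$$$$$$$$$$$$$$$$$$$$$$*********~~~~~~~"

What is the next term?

Each string has the form $^{4n+3} *^{n+2} ~^{n}, where the shown terms are n = 3, 4, 5, 6, 7.
Setting n = 8 gives 35, 10, 8 characters in each block.

$$$$$$$$$$$$$$$$$$$$$$$$$$$$$$$$$$$**********~~~~~~~~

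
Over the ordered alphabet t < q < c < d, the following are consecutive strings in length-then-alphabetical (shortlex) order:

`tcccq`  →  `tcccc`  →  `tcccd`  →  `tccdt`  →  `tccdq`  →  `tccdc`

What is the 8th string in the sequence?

Stepping forward 2 times from tccdc: tccdc → tccdd, then the target.

tcdtt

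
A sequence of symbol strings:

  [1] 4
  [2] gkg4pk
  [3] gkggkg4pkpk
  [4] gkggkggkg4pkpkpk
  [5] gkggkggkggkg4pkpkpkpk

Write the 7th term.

s(k+1) = gkg·s(k)·pk, so each term gains gkg as a prefix and pk as a suffix.
From gkggkggkggkg4pkpkpkpk, 2 further steps: gkggkggkggkg4pkpkpkpk → gkggkggkggkggkg4pkpkpkpkpk → (answer).

gkggkggkggkggkggkg4pkpkpkpkpkpk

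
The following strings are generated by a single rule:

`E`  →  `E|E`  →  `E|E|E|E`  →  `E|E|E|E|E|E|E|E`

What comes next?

E|E|E|E|E|E|E|E|E|E|E|E|E|E|E|E

s(k+1) = s(k)·|·s(k) — each term doubles the last with '|' between the halves.
One more doubling of E|E|E|E|E|E|E|E gives the answer.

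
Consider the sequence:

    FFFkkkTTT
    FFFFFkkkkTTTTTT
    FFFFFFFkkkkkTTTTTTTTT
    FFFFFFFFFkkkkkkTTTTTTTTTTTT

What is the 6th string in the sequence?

FFFFFFFFFFFFFkkkkkkkkTTTTTTTTTTTTTTTTTT

Each string has the form F^{2n+1} k^{n+2} T^{3n} (n = 1, 2, …).
Setting n = 6 gives 13, 8, 18 characters in each block.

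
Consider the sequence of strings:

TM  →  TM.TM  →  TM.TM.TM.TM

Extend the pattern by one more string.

Each string is two copies of the previous one joined by '.'.
So the next term is two copies of TM.TM.TM.TM with '.' between the halves.

TM.TM.TM.TM.TM.TM.TM.TM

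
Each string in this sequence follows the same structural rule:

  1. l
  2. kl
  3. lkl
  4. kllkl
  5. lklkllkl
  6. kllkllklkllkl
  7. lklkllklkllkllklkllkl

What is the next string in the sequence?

From term 3 onward, concatenate the second-to-last term with the last: l·kl = lkl, kl·lkl = kllkl, …
So term 8 is kllkllklkllkl·lklkllklkllkllklkllkl.

kllkllklkllkllklkllklkllkllklkllkl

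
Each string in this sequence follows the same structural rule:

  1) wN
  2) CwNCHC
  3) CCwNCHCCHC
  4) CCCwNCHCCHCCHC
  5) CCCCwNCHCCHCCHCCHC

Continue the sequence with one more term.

s(k+1) = C·s(k)·CHC, so each term gains C as a prefix and CHC as a suffix.
So the next term is C·CCCCwNCHCCHCCHCCHC·CHC.

CCCCCwNCHCCHCCHCCHCCHC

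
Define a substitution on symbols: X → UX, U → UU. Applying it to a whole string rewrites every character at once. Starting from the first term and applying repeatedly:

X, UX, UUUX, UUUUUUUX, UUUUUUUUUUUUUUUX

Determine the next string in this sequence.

UUUUUUUUUUUUUUUUUUUUUUUUUUUUUUUX

Replace each of the 16 characters of UUUUUUUUUUUUUUUX in place — UU UU UU UU UU UU UU UU UU UU UU UU UU UU UU UX — and concatenate.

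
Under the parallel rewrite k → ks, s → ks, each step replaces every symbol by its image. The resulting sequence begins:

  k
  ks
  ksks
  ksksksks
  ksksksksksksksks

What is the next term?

Replace each of the 16 characters of ksksksksksksksks in place — ks ks ks ks ks ks ks ks ks ks ks ks ks ks ks ks — and concatenate.

ksksksksksksksksksksksksksksksks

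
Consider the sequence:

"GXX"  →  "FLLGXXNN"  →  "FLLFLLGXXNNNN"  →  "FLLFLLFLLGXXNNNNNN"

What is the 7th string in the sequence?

Every step adds FLL to the front and NN to the end of the previous string.
From FLLFLLFLLGXXNNNNNN, 3 further steps: FLLFLLFLLGXXNNNNNN → FLLFLLFLLFLLGXXNNNNNNNN → FLLFLLFLLFLLFLLGXXNNNNNNNNNN → (answer).

FLLFLLFLLFLLFLLFLLGXXNNNNNNNNNNNN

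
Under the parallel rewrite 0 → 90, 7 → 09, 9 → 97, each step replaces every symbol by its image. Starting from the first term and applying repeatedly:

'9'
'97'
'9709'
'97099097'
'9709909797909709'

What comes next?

Replace each of the 16 characters of 9709909797909709 in place — 97 09 90 97 97 90 97 09 97 09 97 90 97 09 90 97 — and concatenate.

97099097979097099709979097099097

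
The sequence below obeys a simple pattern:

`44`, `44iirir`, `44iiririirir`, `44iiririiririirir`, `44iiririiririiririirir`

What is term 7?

The strings grow by a fixed suffix iirir each time.
From 44iiririiririiririirir, 2 further steps: 44iiririiririiririirir → 44iiririiririiririiririirir → (answer).

44iiririiririiririiririiririirir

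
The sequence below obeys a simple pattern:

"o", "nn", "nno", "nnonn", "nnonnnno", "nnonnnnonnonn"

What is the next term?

From term 3 onward, concatenate the last term with the second-to-last: nn·o = nno, nno·nn = nnonn, …
The next term joins nnonnnnonnonn and nnonnnno.

nnonnnnonnonnnnonnnno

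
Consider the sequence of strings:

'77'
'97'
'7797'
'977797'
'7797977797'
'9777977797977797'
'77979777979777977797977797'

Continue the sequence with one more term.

From term 3 onward, concatenate the second-to-last term with the last: 77·97 = 7797, 97·7797 = 977797, …
Continuing: 9777977797977797 · 77979777979777977797977797 gives term 8.

977797779797779777979777979777977797977797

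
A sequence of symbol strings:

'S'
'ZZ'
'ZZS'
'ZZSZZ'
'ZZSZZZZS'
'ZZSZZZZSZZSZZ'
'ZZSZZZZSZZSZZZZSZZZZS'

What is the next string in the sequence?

ZZSZZZZSZZSZZZZSZZZZSZZSZZZZSZZSZZ

Each term (from the third on) is the previous term followed by the one before it: term 3 = ZZ·S = ZZS.
Continuing: ZZSZZZZSZZSZZZZSZZZZS · ZZSZZZZSZZSZZ gives term 8.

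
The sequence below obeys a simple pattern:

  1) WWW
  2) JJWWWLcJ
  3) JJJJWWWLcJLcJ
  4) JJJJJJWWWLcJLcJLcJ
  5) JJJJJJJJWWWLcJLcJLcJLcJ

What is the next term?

Every step adds JJ to the front and LcJ to the end of the previous string.
One more step from JJJJJJJJWWWLcJLcJLcJLcJ gives the answer.

JJJJJJJJJJWWWLcJLcJLcJLcJLcJ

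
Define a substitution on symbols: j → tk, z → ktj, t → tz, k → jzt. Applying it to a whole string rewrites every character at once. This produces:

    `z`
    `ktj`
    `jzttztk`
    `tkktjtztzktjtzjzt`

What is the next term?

Replace each of the 17 characters of tkktjtztzktjtzjzt in place — tz jzt jzt tz tk tz ktj tz ktj jzt tz tk tz ktj tk ktj tz — and concatenate.

tzjztjzttztktzktjtzktjjzttztktzktjtkktjtz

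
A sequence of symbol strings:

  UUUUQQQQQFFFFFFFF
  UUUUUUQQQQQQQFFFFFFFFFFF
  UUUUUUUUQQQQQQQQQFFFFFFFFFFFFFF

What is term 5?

Term n consists of 2n U's, followed by 2n+1 Q's, followed by 3n+2 F's, where the shown terms are n = 2, 3, 4.
At n = 6 the blocks have lengths 12, 13, 20.

UUUUUUUUUUUUQQQQQQQQQQQQQFFFFFFFFFFFFFFFFFFFF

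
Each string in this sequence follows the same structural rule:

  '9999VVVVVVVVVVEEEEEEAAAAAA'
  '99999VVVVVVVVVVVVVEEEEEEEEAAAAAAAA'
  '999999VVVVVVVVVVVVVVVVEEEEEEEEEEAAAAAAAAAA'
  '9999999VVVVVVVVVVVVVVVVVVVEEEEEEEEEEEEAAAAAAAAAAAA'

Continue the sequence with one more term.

The n-th term is n+1 9's then 3n+1 V's then 2n E's then 2n A's, where the shown terms are n = 3, 4, 5, 6.
At n = 7 the blocks have lengths 8, 22, 14, 14.

99999999VVVVVVVVVVVVVVVVVVVVVVEEEEEEEEEEEEEEAAAAAAAAAAAAAA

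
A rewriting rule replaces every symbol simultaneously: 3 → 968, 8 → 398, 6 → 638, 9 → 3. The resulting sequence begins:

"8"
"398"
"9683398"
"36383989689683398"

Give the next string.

9686389683989683398363839836383989689683398

Applying the rule to each of the 17 symbols of 36383989689683398 gives the pieces 968 638 968 398 968 3 398 3 638 398 3 638 398 968 968 3 398, which concatenate to the answer.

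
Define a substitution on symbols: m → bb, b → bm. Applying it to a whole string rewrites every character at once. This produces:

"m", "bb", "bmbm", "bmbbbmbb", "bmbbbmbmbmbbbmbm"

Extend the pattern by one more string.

φ(bmbbbmbmbmbbbmbm) expands symbol-by-symbol to bm bb bm bm bm bb bm bb bm bb bm bm bm bb bm bb; joining the 16 pieces gives the next term.

bmbbbmbmbmbbbmbbbmbbbmbmbmbbbmbb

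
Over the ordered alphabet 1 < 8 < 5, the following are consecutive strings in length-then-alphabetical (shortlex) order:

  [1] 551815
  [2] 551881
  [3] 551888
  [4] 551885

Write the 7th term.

551855

Continuing the enumeration 3 steps past 551885: 551885 → 551851 → 551858 → (answer).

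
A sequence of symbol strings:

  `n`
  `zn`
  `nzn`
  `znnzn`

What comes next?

Each term (from the third on) is the two preceding terms concatenated in order: term 3 = n·zn = nzn.
Continuing: nzn · znnzn gives term 5.

nznznnzn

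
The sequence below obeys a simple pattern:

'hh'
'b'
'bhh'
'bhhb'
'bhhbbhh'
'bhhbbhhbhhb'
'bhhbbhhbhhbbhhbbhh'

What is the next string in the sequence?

bhhbbhhbhhbbhhbbhhbhhbbhhbhhb

This is a Fibonacci-style word recurrence s(k) = s(k−1)·s(k−2): e.g. b·hh = bhh.
Continuing: bhhbbhhbhhbbhhbbhh · bhhbbhhbhhb gives term 8.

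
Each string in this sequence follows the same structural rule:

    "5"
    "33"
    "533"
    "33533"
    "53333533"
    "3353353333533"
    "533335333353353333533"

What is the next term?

3353353333533533335333353353333533

This is a Fibonacci-style word recurrence s(k) = s(k−2)·s(k−1): e.g. 5·33 = 533.
So term 8 is 3353353333533·533335333353353333533.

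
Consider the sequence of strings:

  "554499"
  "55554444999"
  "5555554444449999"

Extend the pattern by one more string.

The n-th term is 2n 5's then 2n 4's then n+1 9's (n = 1, 2, …).
For the next term, n = 4, so the run lengths are 8, 8, 5.

555555554444444499999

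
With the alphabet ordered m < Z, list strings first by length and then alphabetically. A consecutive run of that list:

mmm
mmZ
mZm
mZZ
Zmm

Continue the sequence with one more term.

The successor of Zmm increments the rightmost position that isn't already Z and resets every position after it to m.

ZmZ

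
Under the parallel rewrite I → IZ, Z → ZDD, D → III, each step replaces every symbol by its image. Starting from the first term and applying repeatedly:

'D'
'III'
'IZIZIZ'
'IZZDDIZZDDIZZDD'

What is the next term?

Replace each of the 15 characters of IZZDDIZZDDIZZDD in place — IZ ZDD ZDD III III IZ ZDD ZDD III III IZ ZDD ZDD III III — and concatenate.

IZZDDZDDIIIIIIIZZDDZDDIIIIIIIZZDDZDDIIIIII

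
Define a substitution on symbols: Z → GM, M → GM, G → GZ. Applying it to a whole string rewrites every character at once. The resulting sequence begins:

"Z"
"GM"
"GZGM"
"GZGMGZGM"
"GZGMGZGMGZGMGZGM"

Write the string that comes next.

GZGMGZGMGZGMGZGMGZGMGZGMGZGMGZGM

Replace each of the 16 characters of GZGMGZGMGZGMGZGM in place — GZ GM GZ GM GZ GM GZ GM GZ GM GZ GM GZ GM GZ GM — and concatenate.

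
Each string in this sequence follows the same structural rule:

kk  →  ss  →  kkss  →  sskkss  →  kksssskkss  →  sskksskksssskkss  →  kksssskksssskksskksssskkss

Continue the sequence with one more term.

sskksskksssskksskksssskksssskksskksssskkss

This is a Fibonacci-style word recurrence s(k) = s(k−2)·s(k−1): e.g. kk·ss = kkss.
Continuing: sskksskksssskkss · kksssskksssskksskksssskkss gives term 8.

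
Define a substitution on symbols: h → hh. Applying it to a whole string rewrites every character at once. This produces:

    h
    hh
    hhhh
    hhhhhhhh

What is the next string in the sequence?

Expanding hhhhhhhh: h→hh, h→hh, h→hh, h→hh, h→hh, h→hh, h→hh, h→hh. Concatenated: hh hh hh hh hh hh hh hh.

hhhhhhhhhhhhhhhh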